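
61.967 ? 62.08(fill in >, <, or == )<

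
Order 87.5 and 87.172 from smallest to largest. 87.172,87.5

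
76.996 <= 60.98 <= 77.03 False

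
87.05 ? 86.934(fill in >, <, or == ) >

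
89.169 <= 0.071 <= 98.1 False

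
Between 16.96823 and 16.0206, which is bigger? 16.96823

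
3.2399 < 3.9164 True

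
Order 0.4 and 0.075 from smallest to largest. 0.075, 0.4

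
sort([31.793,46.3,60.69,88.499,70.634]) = [31.793,46.3,60.69,70.634,88.499]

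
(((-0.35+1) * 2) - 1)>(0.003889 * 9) True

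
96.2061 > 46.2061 True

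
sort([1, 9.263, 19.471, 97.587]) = [1, 9.263, 19.471, 97.587]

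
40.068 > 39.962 True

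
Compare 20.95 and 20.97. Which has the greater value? 20.97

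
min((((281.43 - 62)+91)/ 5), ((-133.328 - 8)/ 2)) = -70.664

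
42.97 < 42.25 False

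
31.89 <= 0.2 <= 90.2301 False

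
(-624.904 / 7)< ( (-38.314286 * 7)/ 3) False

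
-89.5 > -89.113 False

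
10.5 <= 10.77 True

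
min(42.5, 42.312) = 42.312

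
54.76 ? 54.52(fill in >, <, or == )>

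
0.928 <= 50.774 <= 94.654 True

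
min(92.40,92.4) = 92.40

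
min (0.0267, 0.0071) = 0.0071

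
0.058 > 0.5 False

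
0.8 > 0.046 True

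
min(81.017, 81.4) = 81.017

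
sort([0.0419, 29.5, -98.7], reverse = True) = [29.5, 0.0419, -98.7]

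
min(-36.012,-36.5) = -36.5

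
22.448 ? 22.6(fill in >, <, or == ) <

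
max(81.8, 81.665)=81.8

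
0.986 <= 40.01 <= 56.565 True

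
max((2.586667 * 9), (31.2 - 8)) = 23.280003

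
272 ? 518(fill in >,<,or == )<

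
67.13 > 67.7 False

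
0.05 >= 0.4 False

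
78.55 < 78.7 True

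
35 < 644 True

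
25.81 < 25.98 True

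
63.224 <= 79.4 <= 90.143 True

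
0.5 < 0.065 False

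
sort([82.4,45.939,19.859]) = [19.859,45.939,82.4]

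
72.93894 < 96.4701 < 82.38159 False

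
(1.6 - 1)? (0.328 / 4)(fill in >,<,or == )>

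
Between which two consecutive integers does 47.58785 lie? 47 and 48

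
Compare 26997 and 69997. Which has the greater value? 69997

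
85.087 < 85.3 True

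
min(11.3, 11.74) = 11.3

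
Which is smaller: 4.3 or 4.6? 4.3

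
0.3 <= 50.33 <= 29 False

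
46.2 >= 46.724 False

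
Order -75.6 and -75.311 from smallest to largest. -75.6, -75.311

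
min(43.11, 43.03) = 43.03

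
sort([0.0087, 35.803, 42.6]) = [0.0087, 35.803, 42.6]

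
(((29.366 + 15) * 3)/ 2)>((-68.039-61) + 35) True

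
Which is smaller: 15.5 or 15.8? 15.5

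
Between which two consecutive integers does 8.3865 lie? 8 and 9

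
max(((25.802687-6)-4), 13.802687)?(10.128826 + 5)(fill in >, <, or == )>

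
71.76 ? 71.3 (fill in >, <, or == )>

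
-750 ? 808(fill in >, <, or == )<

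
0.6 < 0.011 False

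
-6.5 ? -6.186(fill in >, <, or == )<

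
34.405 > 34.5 False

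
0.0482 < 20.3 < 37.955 True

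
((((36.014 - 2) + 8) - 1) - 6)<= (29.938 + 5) False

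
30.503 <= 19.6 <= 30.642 False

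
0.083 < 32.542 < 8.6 False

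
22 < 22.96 True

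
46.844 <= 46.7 False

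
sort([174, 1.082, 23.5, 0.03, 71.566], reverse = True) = [174, 71.566, 23.5, 1.082, 0.03]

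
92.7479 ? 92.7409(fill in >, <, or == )>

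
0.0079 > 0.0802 False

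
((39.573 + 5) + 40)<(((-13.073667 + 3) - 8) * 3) False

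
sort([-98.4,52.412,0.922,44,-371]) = [-371,-98.4,0.922,44,52.412]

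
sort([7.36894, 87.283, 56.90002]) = [7.36894, 56.90002, 87.283]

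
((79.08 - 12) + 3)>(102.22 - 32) False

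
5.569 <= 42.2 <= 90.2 True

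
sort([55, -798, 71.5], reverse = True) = [71.5, 55, -798]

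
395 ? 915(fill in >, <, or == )<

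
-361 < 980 True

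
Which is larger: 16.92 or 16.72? 16.92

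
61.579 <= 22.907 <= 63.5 False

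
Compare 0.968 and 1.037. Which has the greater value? 1.037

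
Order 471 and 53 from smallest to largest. 53, 471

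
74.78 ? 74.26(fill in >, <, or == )>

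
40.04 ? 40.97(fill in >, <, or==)<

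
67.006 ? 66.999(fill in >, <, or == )>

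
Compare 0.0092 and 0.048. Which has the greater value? 0.048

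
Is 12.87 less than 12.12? No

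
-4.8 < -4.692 True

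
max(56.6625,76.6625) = 76.6625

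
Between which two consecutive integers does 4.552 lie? 4 and 5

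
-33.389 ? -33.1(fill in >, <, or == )<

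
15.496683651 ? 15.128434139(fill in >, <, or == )>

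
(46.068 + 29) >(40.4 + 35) False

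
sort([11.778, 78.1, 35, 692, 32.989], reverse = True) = [692, 78.1, 35, 32.989, 11.778]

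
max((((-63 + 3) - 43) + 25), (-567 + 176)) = -78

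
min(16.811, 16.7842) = 16.7842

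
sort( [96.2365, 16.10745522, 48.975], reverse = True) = [96.2365, 48.975, 16.10745522]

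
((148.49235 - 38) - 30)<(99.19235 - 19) False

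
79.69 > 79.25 True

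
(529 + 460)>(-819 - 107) True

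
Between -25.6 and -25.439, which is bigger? -25.439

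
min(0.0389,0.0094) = 0.0094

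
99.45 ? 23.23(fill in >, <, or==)>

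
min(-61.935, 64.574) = -61.935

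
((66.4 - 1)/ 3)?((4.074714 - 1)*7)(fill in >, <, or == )>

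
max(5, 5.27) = 5.27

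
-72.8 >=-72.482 False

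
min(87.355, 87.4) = 87.355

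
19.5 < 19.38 False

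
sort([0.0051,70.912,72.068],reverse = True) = [72.068,70.912,0.0051]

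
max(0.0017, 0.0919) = 0.0919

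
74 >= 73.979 True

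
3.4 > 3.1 True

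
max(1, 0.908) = 1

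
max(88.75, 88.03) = 88.75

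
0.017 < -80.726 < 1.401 False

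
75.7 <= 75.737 True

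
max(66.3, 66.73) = 66.73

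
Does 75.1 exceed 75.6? No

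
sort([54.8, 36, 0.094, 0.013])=[0.013, 0.094, 36, 54.8]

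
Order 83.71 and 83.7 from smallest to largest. 83.7,83.71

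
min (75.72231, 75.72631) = 75.72231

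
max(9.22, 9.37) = 9.37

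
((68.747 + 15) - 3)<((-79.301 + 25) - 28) False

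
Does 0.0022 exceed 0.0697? No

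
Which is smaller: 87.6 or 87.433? 87.433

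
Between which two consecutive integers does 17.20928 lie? 17 and 18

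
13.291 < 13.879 True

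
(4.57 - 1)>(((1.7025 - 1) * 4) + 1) False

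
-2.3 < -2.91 False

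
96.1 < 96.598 True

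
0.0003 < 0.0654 True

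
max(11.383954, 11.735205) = 11.735205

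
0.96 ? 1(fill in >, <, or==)<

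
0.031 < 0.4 True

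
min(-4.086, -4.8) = -4.8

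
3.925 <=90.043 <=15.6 False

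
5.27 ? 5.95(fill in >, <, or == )<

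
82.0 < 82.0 False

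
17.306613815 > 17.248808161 True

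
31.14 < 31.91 True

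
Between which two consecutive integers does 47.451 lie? 47 and 48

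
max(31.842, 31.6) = 31.842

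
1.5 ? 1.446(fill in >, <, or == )>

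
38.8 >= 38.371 True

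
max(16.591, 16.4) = 16.591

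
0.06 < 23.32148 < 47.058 True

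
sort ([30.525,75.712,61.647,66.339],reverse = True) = [75.712,66.339,61.647,30.525]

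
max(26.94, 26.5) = 26.94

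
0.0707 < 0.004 False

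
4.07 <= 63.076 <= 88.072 True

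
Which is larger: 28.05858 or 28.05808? 28.05858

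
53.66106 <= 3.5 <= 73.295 False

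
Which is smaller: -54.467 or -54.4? -54.467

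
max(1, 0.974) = 1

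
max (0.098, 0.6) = 0.6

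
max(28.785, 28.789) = 28.789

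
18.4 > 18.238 True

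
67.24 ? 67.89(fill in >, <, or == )<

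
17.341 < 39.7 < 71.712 True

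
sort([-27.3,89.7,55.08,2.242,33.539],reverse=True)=[89.7,55.08,33.539,2.242,-27.3]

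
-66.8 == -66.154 False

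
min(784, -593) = -593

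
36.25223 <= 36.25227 True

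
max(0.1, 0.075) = 0.1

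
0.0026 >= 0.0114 False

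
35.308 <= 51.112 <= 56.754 True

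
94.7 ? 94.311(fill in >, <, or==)>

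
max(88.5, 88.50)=88.50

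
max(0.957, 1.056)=1.056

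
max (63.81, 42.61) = 63.81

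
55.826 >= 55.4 True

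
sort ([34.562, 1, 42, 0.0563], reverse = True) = [42, 34.562, 1, 0.0563]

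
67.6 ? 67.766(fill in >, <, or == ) <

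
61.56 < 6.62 False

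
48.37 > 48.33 True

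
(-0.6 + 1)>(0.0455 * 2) True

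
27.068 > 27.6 False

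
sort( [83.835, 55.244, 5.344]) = [5.344, 55.244, 83.835]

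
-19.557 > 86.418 False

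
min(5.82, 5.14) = 5.14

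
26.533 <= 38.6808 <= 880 True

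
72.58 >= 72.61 False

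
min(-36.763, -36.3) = -36.763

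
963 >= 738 True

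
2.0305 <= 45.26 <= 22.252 False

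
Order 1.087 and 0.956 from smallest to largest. 0.956, 1.087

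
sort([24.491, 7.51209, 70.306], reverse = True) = [70.306, 24.491, 7.51209]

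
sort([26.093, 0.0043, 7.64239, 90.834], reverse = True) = [90.834, 26.093, 7.64239, 0.0043]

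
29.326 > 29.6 False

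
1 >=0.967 True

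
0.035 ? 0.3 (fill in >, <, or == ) <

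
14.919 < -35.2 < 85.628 False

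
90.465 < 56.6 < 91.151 False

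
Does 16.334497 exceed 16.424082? No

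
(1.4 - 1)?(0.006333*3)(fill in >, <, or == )>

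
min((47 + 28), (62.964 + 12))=74.964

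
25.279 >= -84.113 True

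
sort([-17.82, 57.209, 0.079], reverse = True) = [57.209, 0.079, -17.82]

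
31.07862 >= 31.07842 True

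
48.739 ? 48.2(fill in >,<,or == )>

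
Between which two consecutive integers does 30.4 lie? 30 and 31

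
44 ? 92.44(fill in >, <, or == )<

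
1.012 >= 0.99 True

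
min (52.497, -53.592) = -53.592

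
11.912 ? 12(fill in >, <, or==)<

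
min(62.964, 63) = 62.964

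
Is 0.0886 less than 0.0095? No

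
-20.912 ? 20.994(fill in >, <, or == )<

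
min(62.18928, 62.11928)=62.11928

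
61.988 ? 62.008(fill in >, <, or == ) <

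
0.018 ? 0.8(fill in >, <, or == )<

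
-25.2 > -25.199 False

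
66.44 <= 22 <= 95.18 False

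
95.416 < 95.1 False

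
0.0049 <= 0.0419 True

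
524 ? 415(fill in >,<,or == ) >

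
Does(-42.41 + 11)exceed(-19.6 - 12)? Yes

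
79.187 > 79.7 False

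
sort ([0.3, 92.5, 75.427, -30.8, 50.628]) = [-30.8, 0.3, 50.628, 75.427, 92.5]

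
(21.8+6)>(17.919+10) False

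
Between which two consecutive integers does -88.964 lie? -89 and -88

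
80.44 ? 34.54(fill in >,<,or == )>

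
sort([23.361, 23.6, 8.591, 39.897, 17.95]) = [8.591, 17.95, 23.361, 23.6, 39.897]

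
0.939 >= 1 False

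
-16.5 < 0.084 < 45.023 True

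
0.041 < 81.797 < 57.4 False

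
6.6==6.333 False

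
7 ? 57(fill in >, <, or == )<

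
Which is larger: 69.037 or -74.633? 69.037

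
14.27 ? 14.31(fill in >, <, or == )<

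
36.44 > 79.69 False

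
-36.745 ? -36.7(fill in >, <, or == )<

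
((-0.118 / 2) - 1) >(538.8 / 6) False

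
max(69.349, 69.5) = 69.5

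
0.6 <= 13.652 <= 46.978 True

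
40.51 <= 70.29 True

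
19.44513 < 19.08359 False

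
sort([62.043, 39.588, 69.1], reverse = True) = [69.1, 62.043, 39.588]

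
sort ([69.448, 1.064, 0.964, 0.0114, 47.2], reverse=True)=[69.448, 47.2, 1.064, 0.964, 0.0114]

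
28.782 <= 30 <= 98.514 True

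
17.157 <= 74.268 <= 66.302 False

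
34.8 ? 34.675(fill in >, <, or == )>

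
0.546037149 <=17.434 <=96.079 True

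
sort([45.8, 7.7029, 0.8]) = [0.8, 7.7029, 45.8]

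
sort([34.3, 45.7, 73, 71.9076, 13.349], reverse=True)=[73, 71.9076, 45.7, 34.3, 13.349]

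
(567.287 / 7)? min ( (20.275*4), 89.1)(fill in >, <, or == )<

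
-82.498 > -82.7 True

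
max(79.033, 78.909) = 79.033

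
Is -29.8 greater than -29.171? No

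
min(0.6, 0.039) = 0.039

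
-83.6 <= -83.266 True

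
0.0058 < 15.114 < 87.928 True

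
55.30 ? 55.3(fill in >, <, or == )==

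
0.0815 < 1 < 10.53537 True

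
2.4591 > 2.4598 False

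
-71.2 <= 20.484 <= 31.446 True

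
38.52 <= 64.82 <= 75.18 True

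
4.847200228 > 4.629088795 True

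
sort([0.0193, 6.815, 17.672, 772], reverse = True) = [772, 17.672, 6.815, 0.0193]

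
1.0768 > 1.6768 False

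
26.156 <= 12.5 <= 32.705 False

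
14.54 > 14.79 False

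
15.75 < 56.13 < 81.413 True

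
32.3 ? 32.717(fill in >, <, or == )<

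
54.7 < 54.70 False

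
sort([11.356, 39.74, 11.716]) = [11.356, 11.716, 39.74]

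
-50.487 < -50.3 True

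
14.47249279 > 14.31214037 True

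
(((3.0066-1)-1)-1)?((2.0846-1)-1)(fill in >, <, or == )<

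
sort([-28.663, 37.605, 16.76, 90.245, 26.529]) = [-28.663, 16.76, 26.529, 37.605, 90.245]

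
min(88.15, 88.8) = 88.15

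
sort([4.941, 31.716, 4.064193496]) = [4.064193496, 4.941, 31.716]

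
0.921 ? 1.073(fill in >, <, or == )<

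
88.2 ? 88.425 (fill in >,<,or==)<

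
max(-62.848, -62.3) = -62.3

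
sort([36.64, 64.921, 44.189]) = [36.64, 44.189, 64.921]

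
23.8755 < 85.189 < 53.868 False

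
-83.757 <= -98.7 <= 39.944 False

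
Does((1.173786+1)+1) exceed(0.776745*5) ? No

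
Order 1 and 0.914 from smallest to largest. 0.914, 1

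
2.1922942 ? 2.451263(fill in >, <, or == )<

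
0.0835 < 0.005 False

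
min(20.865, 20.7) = 20.7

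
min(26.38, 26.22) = 26.22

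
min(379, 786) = 379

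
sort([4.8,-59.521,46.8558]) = [-59.521,4.8,46.8558]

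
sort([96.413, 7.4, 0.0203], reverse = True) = [96.413, 7.4, 0.0203]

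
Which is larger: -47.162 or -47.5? -47.162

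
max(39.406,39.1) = 39.406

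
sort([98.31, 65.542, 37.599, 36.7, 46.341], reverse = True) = [98.31, 65.542, 46.341, 37.599, 36.7]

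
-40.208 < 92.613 True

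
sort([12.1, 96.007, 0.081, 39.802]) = [0.081, 12.1, 39.802, 96.007]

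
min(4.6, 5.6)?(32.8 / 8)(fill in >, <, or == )>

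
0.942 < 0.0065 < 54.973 False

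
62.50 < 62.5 False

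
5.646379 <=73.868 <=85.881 True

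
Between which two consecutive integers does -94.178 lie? -95 and -94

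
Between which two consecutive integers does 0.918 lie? 0 and 1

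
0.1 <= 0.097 False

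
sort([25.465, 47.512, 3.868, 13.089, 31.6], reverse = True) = [47.512, 31.6, 25.465, 13.089, 3.868]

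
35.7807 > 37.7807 False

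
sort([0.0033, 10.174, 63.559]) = [0.0033, 10.174, 63.559]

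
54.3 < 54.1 False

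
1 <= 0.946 False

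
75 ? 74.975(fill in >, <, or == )>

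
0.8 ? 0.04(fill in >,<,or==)>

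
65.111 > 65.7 False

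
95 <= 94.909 False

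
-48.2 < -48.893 False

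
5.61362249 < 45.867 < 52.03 True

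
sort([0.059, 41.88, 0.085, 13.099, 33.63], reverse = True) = [41.88, 33.63, 13.099, 0.085, 0.059]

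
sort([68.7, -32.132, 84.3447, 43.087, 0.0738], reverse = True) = [84.3447, 68.7, 43.087, 0.0738, -32.132]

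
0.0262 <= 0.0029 False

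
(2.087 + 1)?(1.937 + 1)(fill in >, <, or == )>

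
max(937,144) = 937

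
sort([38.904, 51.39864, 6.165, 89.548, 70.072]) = [6.165, 38.904, 51.39864, 70.072, 89.548]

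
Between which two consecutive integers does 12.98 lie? 12 and 13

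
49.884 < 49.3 False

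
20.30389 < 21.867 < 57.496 True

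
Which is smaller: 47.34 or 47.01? 47.01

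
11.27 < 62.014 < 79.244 True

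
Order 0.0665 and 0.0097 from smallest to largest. 0.0097, 0.0665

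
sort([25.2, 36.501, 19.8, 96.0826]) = [19.8, 25.2, 36.501, 96.0826]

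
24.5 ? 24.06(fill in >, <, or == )>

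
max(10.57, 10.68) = 10.68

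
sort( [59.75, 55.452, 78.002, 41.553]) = [41.553, 55.452, 59.75, 78.002]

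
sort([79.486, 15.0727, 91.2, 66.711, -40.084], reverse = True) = [91.2, 79.486, 66.711, 15.0727, -40.084]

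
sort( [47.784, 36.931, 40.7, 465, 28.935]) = [28.935, 36.931, 40.7, 47.784, 465]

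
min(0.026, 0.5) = 0.026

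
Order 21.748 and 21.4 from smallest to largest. 21.4,21.748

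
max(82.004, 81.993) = 82.004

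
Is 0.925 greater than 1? No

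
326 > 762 False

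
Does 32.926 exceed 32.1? Yes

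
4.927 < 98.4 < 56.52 False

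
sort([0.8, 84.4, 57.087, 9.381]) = [0.8, 9.381, 57.087, 84.4]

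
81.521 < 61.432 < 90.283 False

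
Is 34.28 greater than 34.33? No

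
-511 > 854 False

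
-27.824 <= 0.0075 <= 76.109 True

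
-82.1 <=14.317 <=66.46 True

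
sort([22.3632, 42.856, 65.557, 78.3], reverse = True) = [78.3, 65.557, 42.856, 22.3632]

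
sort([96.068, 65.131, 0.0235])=[0.0235, 65.131, 96.068]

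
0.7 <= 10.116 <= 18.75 True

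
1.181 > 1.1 True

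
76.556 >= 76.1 True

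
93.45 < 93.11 False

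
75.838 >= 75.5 True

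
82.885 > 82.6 True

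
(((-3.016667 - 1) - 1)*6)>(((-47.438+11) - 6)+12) True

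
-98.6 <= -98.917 False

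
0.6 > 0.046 True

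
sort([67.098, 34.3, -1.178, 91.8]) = [-1.178, 34.3, 67.098, 91.8]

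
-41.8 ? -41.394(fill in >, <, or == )<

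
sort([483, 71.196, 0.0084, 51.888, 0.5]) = [0.0084, 0.5, 51.888, 71.196, 483]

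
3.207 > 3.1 True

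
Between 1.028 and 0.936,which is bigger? 1.028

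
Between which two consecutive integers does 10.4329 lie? 10 and 11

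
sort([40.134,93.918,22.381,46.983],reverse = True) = [93.918,46.983,40.134,22.381]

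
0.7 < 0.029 False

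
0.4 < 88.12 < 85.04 False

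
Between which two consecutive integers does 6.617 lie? 6 and 7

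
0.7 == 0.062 False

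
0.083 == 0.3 False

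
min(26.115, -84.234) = -84.234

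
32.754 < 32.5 False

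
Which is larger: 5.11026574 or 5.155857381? 5.155857381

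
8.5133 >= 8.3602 True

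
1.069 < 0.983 False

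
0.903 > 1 False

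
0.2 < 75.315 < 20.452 False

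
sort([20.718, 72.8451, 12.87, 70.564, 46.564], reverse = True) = [72.8451, 70.564, 46.564, 20.718, 12.87]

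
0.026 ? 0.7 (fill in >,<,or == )<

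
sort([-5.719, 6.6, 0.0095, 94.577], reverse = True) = [94.577, 6.6, 0.0095, -5.719]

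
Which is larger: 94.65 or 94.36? 94.65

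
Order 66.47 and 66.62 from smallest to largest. 66.47, 66.62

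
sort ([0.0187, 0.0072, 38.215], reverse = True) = [38.215, 0.0187, 0.0072]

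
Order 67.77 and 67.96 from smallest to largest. 67.77, 67.96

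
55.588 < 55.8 True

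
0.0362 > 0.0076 True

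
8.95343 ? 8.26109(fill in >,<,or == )>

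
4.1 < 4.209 True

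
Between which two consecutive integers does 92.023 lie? 92 and 93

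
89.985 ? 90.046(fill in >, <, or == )<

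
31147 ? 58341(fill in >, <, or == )<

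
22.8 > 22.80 False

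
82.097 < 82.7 True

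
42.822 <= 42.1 False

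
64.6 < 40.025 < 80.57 False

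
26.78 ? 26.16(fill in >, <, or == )>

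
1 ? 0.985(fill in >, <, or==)>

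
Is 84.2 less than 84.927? Yes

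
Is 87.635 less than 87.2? No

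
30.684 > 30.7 False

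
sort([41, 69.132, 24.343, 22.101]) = [22.101, 24.343, 41, 69.132]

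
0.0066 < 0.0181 True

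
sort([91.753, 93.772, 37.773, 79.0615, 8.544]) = [8.544, 37.773, 79.0615, 91.753, 93.772]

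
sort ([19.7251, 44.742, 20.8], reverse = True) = [44.742, 20.8, 19.7251]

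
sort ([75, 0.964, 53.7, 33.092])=[0.964, 33.092, 53.7, 75]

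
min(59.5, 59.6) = 59.5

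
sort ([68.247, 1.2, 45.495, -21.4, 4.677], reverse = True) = [68.247, 45.495, 4.677, 1.2, -21.4]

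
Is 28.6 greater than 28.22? Yes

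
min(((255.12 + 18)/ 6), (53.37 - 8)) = 45.37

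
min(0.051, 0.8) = 0.051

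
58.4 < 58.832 True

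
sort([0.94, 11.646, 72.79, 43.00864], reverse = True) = [72.79, 43.00864, 11.646, 0.94]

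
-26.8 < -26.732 True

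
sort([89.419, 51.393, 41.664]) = [41.664, 51.393, 89.419]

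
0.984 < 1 True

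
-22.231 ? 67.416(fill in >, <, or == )<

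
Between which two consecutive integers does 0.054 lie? 0 and 1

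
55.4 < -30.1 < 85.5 False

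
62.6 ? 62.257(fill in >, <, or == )>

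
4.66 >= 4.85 False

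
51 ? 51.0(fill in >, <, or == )==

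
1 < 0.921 False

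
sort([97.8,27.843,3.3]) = [3.3,27.843,97.8]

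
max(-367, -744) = -367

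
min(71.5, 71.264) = 71.264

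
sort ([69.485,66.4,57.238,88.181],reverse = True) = [88.181,69.485,66.4,57.238]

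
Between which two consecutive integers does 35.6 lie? 35 and 36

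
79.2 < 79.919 True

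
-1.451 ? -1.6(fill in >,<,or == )>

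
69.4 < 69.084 False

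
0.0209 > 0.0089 True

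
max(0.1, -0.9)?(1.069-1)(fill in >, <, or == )>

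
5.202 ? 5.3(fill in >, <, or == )<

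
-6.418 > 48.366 False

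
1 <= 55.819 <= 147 True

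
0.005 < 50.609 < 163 True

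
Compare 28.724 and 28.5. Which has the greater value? 28.724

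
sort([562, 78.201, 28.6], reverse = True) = [562, 78.201, 28.6]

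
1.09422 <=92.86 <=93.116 True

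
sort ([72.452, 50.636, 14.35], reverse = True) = [72.452, 50.636, 14.35]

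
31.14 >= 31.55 False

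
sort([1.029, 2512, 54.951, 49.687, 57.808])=[1.029, 49.687, 54.951, 57.808, 2512]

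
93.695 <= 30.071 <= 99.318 False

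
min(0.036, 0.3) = 0.036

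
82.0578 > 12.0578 True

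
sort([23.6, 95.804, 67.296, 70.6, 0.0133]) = [0.0133, 23.6, 67.296, 70.6, 95.804]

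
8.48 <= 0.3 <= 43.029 False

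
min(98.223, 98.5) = 98.223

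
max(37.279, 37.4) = 37.4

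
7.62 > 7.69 False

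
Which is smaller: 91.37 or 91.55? 91.37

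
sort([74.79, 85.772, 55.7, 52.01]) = [52.01, 55.7, 74.79, 85.772]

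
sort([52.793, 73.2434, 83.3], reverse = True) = [83.3, 73.2434, 52.793]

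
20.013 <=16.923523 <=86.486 False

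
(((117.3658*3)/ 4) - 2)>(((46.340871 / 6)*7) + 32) False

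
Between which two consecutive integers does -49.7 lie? -50 and -49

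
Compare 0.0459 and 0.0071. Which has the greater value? 0.0459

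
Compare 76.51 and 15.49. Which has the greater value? 76.51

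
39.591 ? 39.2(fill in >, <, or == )>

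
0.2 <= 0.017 False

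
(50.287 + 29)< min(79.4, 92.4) True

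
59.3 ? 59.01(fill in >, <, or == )>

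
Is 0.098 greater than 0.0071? Yes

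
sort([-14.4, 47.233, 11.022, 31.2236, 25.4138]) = [-14.4, 11.022, 25.4138, 31.2236, 47.233]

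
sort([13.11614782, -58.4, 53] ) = [-58.4, 13.11614782, 53]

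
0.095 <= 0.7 True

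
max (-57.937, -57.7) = -57.7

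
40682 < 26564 False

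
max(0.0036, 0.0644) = 0.0644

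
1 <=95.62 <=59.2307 False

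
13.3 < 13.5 True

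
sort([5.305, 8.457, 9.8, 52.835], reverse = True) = [52.835, 9.8, 8.457, 5.305]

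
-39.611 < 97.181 True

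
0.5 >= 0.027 True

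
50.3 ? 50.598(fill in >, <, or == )<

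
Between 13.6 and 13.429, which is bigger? 13.6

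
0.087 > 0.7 False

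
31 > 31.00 False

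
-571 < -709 False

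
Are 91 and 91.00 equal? Yes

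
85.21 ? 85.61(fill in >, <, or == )<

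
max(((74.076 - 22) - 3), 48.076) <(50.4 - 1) True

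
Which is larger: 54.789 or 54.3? 54.789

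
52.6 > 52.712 False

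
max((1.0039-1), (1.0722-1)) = 0.0722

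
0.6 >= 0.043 True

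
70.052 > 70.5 False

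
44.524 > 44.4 True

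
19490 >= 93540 False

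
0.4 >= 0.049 True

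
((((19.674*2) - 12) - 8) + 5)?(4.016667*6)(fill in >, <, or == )>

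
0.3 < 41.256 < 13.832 False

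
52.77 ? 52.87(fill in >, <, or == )<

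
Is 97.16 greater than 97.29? No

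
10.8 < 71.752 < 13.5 False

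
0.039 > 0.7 False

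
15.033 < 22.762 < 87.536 True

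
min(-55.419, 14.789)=-55.419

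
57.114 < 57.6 True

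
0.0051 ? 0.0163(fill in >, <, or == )<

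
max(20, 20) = 20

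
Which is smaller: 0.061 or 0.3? 0.061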